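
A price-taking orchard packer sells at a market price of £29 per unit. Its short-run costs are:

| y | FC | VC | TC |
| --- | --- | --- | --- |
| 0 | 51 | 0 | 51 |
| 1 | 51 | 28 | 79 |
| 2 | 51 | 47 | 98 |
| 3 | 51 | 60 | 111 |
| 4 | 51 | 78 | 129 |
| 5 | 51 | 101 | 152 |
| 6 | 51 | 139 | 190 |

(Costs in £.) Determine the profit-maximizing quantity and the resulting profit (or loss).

y = 5; profit = -£7

Profit at each row (π = 29y − TC): y=0: -51; y=1: -50; y=2: -40; y=3: -24; y=4: -13; y=5: -7; y=6: -16.
Profit is maximized at y = 5. AVC there is 101/5 = £20.20 ≤ P, so producing beats shutting down (which would give -£51).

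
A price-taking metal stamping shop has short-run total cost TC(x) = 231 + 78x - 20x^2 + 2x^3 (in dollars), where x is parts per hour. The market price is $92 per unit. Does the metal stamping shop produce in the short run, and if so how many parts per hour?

From TC, MC = TC'(x) = 78 - 40x + 6x^2 and AVC = VC/x = 78 - 20x + 2x^2.
AVC is minimized where dAVC/dx = -20 + 4x = 0, at x = 5; min AVC = 78 - 20·5 + 2·5^2 = $28.
Because $92 ≥ $28, revenue can cover variable cost; the firm operates.
P = MC gives -14 - 40x + 6x^2 = 0, with roots -1/3 and 7. Take the larger (rising MC): x* = 7.
Check: AVC at x = 7 is $36 ≤ P, so revenue covers variable cost.
Profit = P·x − TC = 92·7 − 483 = $161.

Produce at x = 7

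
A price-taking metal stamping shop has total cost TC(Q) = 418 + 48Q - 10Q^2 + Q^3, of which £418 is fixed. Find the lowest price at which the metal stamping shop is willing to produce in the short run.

The firm shuts down when price falls below the minimum of average variable cost. AVC = VC/Q = 48 - 10Q + Q^2.
At the minimum of AVC, MC = AVC. MC = 48 - 20Q + 3Q^2; setting MC = AVC gives 2Q^2 - 10Q = 0, so Q = 5. min AVC = 23.
So the shutdown price is £23.

£23 per unit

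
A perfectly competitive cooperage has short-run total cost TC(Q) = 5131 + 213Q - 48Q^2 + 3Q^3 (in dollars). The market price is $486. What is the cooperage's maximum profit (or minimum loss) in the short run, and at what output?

Profit = -$61 at Q = 13

AVC = 213 - 48Q + 3Q^2; min AVC = $21 at Q = 8. Since P = $486 ≥ min AVC, the firm produces.
With MC = 213 - 96Q + 9Q^2, P = MC on the upward-sloping part at Q* = 13.
TR = 486·13 = 6318. TC = 5131 + 1248 = 6379. Profit = 6318 − 6379 = -$61.
That loss of $61 beats the $5131 the firm would lose by shutting down; producing recovers $5070 of fixed cost.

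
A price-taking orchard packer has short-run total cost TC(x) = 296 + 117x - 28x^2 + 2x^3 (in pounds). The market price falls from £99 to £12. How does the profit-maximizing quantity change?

AVC = 117 - 28x + 2x^2, minimized at x = 7 where min AVC = £19. MC = 117 - 56x + 6x^2.
With P = £99 above the shutdown price, P = MC gives x = 9.
At P = £12 < min AVC = £19, price no longer covers variable cost at any output, so the firm shuts down: x = 0.

Output falls from 9 to 0 (the firm shuts down)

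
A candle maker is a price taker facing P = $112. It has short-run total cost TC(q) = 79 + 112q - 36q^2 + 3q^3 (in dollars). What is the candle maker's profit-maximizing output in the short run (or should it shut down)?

From TC, MC = TC'(q) = 112 - 72q + 9q^2 and AVC = VC/q = 112 - 36q + 3q^2.
The AVC parabola has its vertex at q = 36/6 = 6, where AVC = 112 - 36·6 + 3·6^2 = $4.
Since P = $112 ≥ min AVC = $4, price covers variable cost and the firm should produce.
Set P = MC: 112 = 112 - 72q + 9q^2 → -72q + 9q^2 = 0. The roots are q = 0 and q = 8; the profit-maximizing output is on the rising part of MC, so q* = 8.
Check: AVC at q = 8 is $16 ≤ P, so revenue covers variable cost.
Profit = P·q − TC = 112·8 − 207 = $689.

Produce at q = 8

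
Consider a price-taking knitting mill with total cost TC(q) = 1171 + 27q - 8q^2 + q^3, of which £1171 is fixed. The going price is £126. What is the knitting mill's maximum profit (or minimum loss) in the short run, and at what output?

Profit = -£361 at q = 9

AVC = 27 - 8q + q^2 has its minimum £11 at q = 4; price £126 clears that bar, so the firm operates.
MC = 27 - 16q + 3q^2. Setting P = MC and taking the root on the rising branch gives q* = 9.
TR = 126·9 = 1134. TC = 1171 + 324 = 1495. Profit = 1134 − 1495 = -£361.
Shutting down would mean losing the fixed cost of £1171, so operating at a loss of £361 is better by £810.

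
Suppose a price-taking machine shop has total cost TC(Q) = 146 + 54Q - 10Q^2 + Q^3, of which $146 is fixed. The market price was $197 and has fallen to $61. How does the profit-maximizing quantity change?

AVC = 54 - 10Q + Q^2, minimized at Q = 5 where min AVC = $29. MC = 54 - 20Q + 3Q^2.
At P = $197 ≥ min AVC, set P = MC on the rising branch: Q = 11.
At P = $61 ≥ min AVC, set P = MC: Q = 7. The firm stays open but cuts output.

Output falls from 11 to 7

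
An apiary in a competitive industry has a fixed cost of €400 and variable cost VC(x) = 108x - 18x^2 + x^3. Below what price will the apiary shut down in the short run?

The firm shuts down when price falls below the minimum of average variable cost. AVC = VC/x = 108 - 18x + x^2.
At the minimum of AVC, MC = AVC. MC = 108 - 36x + 3x^2; setting MC = AVC gives 2x^2 - 18x = 0, so x = 9. min AVC = 27.
The firm shuts down for any P below €27.

€27 per unit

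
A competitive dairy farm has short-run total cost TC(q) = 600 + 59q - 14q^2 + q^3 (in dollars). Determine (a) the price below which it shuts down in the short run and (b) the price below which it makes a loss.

Shutdown price = min AVC. AVC = 59 - 14q + q^2, with vertex at q = 7 and minimum $10.
ATC = 600/q + 59 - 14q + q^2. Setting dATC/dq = −600/q^2 − 14 + 2q = 0 gives q = 10 (since 2·10^3 − 14·10^2 = 600).
min ATC = 600/10 + 59 − 14·10 + 10^2 = $79. That is the break-even price.
For $10 ≤ P < $79 the firm produces at a loss; below $10 it shuts down.

Shutdown price = $10; break-even price = $79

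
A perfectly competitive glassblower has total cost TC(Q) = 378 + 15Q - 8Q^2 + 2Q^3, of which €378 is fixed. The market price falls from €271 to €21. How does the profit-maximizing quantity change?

MC = 15 - 16Q + 6Q^2; the shutdown threshold is min AVC = €7 (at Q = 2).
With P = €271 above the shutdown price, P = MC gives Q = 8.
At P = €21 ≥ min AVC, set P = MC: Q = 3. The firm stays open but cuts output.

Output falls from 8 to 3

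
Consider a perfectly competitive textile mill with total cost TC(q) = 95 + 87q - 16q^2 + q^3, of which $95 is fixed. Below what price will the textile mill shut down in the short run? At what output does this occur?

$23 per unit, at q = 8

The shutdown price is the minimum of AVC. VC = 87q - 16q^2 + q^3, so AVC = 87 - 16q + q^2.
At the minimum of AVC, MC = AVC. MC = 87 - 32q + 3q^2; setting MC = AVC gives 2q^2 - 16q = 0, so q = 8. min AVC = 23.
For P < $23 the firm produces nothing.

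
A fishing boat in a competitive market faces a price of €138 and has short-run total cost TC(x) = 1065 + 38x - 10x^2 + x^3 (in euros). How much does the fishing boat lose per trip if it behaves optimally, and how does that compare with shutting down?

Profit = -€65 at x = 10

AVC = 38 - 10x + x^2; min AVC = €13 at x = 5. Since P = €138 ≥ min AVC, the firm produces.
MC = 38 - 20x + 3x^2. Setting P = MC and taking the root on the rising branch gives x* = 10.
TR = 138·10 = 1380. TC = 1065 + 380 = 1445. Profit = 1380 − 1445 = -€65.
That loss of €65 beats the €1065 the firm would lose by shutting down; producing recovers €1000 of fixed cost.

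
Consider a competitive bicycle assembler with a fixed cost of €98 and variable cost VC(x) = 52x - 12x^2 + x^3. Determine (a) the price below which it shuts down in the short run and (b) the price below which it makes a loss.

Shutdown price = min AVC. AVC = 52 - 12x + x^2, with vertex at x = 6 and minimum €16.
ATC = 98/x + 52 - 12x + x^2. Setting dATC/dx = −98/x^2 − 12 + 2x = 0 gives x = 7 (since 2·7^3 − 12·7^2 = 98).
min ATC = 98/7 + 52 − 12·7 + 7^2 = €31. That is the break-even price.
For €16 ≤ P < €31 the firm produces at a loss; below €16 it shuts down.

Shutdown price = €16; break-even price = €31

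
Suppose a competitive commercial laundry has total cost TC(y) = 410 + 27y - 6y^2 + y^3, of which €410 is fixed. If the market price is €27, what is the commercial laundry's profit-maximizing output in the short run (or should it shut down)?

Produce at y = 4

Strip out fixed cost: VC = 27y - 6y^2 + y^3. Then AVC = 27 - 6y + y^2 and MC = 27 - 12y + 3y^2.
AVC hits its minimum where MC = AVC, at y = 3, giving min AVC = 27 - 6·3 + 3^2 = €18.
Because €27 ≥ €18, revenue can cover variable cost; the firm operates.
Solving P = MC: -12y + 3y^2 = 0 ⇒ y = 0 or 4. On the upward-sloping branch, y* = 4.
Check: AVC at y = 4 is €19 ≤ P, so revenue covers variable cost.
Profit = P·y − TC = 27·4 − 486 = -€378, a loss, but smaller than the €410 fixed cost the firm would lose by shutting down.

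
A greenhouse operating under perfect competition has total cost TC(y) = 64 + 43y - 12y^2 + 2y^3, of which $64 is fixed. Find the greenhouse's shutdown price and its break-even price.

Shutdown price = $25; break-even price = $43

AVC = 43 - 12y + 2y^2; minimized at y = 3, giving min AVC = $25. That is the shutdown price.
ATC = 64/y + 43 - 12y + 2y^2. Setting dATC/dy = −64/y^2 − 12 + 4y = 0 gives y = 4 (since 4·4^3 − 12·4^2 = 64).
min ATC = 64/4 + 43 − 12·4 + 2·4^2 = $43. That is the break-even price.
Between these two prices the firm operates at a loss; above $43 it earns a profit.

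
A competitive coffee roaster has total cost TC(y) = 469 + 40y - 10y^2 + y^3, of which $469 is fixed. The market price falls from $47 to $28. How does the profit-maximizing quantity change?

Output falls from 7 to 6

AVC = 40 - 10y + y^2, minimized at y = 5 where min AVC = $15. MC = 40 - 20y + 3y^2.
With P = $47 above the shutdown price, P = MC gives y = 7.
At P = $28 ≥ min AVC, set P = MC: y = 6. The firm stays open but cuts output.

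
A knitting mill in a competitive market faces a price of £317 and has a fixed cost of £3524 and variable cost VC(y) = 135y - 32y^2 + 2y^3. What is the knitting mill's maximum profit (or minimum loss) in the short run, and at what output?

AVC = 135 - 32y + 2y^2 has its minimum £7 at y = 8; price £317 clears that bar, so the firm operates.
With MC = 135 - 64y + 6y^2, P = MC on the upward-sloping part at y* = 13.
TR = 317·13 = 4121. TC = 3524 + 741 = 4265. Profit = 4121 − 4265 = -£144.
Shutting down would mean losing the fixed cost of £3524, so operating at a loss of £144 is better by £3380.

Profit = -£144 at y = 13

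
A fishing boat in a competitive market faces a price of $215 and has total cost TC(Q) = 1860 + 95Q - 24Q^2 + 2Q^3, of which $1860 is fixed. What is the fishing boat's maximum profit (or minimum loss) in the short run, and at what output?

Profit = -$260 at Q = 10

AVC = 95 - 24Q + 2Q^2 has its minimum $23 at Q = 6; price $215 clears that bar, so the firm operates.
With MC = 95 - 48Q + 6Q^2, P = MC on the upward-sloping part at Q* = 10.
TR = 215·10 = 2150. TC = 1860 + 550 = 2410. Profit = 2150 − 2410 = -$260.
That loss of $260 beats the $1860 the firm would lose by shutting down; producing recovers $1600 of fixed cost.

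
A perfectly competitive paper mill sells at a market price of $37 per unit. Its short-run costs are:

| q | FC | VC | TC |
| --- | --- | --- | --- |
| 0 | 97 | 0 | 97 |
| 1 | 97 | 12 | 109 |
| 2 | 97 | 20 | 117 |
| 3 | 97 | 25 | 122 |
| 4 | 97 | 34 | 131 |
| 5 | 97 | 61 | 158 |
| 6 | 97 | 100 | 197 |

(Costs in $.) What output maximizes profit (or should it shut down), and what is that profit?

q = 5; profit = $27

Profit at each row (π = 37q − TC): q=0: -97; q=1: -72; q=2: -43; q=3: -11; q=4: 17; q=5: 27; q=6: 25.
Profit is maximized at q = 5. AVC there is 61/5 = $12.20 ≤ P, so producing beats shutting down (which would give -$97).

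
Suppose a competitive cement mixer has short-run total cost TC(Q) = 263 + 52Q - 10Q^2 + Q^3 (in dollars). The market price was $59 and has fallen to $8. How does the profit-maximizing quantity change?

MC = 52 - 20Q + 3Q^2; the shutdown threshold is min AVC = $27 (at Q = 5).
With P = $59 above the shutdown price, P = MC gives Q = 7.
At P = $8 < min AVC = $27, price no longer covers variable cost at any output, so the firm shuts down: Q = 0.

Output falls from 7 to 0 (the firm shuts down)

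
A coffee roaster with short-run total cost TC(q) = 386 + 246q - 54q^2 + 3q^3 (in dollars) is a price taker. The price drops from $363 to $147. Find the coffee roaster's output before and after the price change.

MC = 246 - 108q + 9q^2; the shutdown threshold is min AVC = $3 (at q = 9).
At P = $363 ≥ min AVC, set P = MC on the rising branch: q = 13.
At P = $147 ≥ min AVC, set P = MC: q = 11. The firm stays open but cuts output.

Output falls from 13 to 11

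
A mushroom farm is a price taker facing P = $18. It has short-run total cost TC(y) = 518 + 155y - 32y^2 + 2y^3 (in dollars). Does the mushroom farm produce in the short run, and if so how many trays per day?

Shut down

Variable cost is VC = 155y - 32y^2 + 2y^3, so AVC = VC/y = 155 - 32y + 2y^2 and MC = dTC/dy = 155 - 64y + 6y^2.
AVC hits its minimum where MC = AVC, at y = 8, giving min AVC = 155 - 32·8 + 2·8^2 = $27.
P = $18 lies below min AVC = $27; no output level covers variable cost.
The firm minimizes its loss by shutting down and losing only its fixed cost of $518.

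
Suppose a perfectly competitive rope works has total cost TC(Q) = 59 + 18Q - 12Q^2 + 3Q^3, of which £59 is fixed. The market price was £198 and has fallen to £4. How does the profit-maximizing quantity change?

MC = 18 - 24Q + 9Q^2; the shutdown threshold is min AVC = £6 (at Q = 2).
At P = £198 ≥ min AVC, set P = MC on the rising branch: Q = 6.
At P = £4 < min AVC = £6, price no longer covers variable cost at any output, so the firm shuts down: Q = 0.

Output falls from 6 to 0 (the firm shuts down)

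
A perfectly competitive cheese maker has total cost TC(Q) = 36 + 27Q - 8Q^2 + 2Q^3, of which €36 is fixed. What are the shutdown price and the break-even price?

Shutdown price = €19; break-even price = €33

AVC = 27 - 8Q + 2Q^2; minimized at Q = 2, giving min AVC = €19. That is the shutdown price.
ATC = 36/Q + 27 - 8Q + 2Q^2. Setting dATC/dQ = −36/Q^2 − 8 + 4Q = 0 gives Q = 3 (since 4·3^3 − 8·3^2 = 36).
min ATC = 36/3 + 27 − 8·3 + 2·3^2 = €33. That is the break-even price.
For €19 ≤ P < €33 the firm produces at a loss; below €19 it shuts down.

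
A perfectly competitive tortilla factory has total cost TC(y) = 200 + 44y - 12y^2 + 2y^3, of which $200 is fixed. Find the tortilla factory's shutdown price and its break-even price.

Shutdown price = min AVC. AVC = 44 - 12y + 2y^2, with vertex at y = 3 and minimum $26.
ATC = 200/y + 44 - 12y + 2y^2. Setting dATC/dy = −200/y^2 − 12 + 4y = 0 gives y = 5 (since 4·5^3 − 12·5^2 = 200).
min ATC = 200/5 + 44 − 12·5 + 2·5^2 = $74. That is the break-even price.
Between these two prices the firm operates at a loss; above $74 it earns a profit.

Shutdown price = $26; break-even price = $74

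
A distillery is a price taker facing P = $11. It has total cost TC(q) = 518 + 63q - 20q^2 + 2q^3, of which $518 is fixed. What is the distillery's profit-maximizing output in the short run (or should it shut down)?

Shut down

Strip out fixed cost: VC = 63q - 20q^2 + 2q^3. Then AVC = 63 - 20q + 2q^2 and MC = 63 - 40q + 6q^2.
AVC hits its minimum where MC = AVC, at q = 5, giving min AVC = 63 - 20·5 + 2·5^2 = $13.
With P < min AVC ($11 < $13), every unit sold adds to the loss.
The firm minimizes its loss by shutting down and losing only its fixed cost of $518.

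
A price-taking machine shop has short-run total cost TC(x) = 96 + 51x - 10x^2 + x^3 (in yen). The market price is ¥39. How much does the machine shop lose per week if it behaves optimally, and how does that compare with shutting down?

AVC = 51 - 10x + x^2; min AVC = ¥26 at x = 5. Since P = ¥39 ≥ min AVC, the firm produces.
With MC = 51 - 20x + 3x^2, P = MC on the upward-sloping part at x* = 6.
TR = 39·6 = 234. TC = 96 + 162 = 258. Profit = 234 − 258 = -¥24.
That loss of ¥24 beats the ¥96 the firm would lose by shutting down; producing recovers ¥72 of fixed cost.

Profit = -¥24 at x = 6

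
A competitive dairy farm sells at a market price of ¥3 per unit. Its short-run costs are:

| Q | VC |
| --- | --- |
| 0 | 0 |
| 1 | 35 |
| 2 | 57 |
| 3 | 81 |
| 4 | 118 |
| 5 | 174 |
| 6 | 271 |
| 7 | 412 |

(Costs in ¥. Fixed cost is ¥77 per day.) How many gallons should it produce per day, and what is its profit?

Q = 0 (shut down); profit = -¥77

Tabulate TR − TC: Q=0: -77; Q=1: -109; Q=2: -128; Q=3: -149; Q=4: -183; Q=5: -236; Q=6: -330; Q=7: -468.
Profit is highest at Q = 0. Equivalently, the lowest AVC in the table is 81/3 ≈ ¥27 at Q = 3, and P = ¥3 falls below it — price never covers variable cost, so the firm shuts down and loses only its fixed cost.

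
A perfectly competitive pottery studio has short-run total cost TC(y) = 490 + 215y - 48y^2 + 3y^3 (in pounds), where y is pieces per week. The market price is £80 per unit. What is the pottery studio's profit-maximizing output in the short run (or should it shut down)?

Strip out fixed cost: VC = 215y - 48y^2 + 3y^3. Then AVC = 215 - 48y + 3y^2 and MC = 215 - 96y + 9y^2.
AVC is minimized where dAVC/dy = -48 + 6y = 0, at y = 8; min AVC = 215 - 48·8 + 3·8^2 = £23.
Since P = £80 ≥ min AVC = £23, price covers variable cost and the firm should produce.
Solving P = MC: 135 - 96y + 9y^2 = 0 ⇒ y = 5/3 or 9. On the upward-sloping branch, y* = 9.
Check: AVC at y = 9 is £26 ≤ P, so revenue covers variable cost.
Profit = P·y − TC = 80·9 − 724 = -£4, a loss, but smaller than the £490 fixed cost the firm would lose by shutting down.

Produce at y = 9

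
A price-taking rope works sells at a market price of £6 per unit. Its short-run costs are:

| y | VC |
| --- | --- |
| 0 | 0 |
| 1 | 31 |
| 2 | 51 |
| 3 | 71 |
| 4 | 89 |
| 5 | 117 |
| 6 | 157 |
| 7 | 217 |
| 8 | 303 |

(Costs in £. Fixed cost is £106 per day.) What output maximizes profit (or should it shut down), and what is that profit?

y = 0 (shut down); profit = -£106

Tabulate TR − TC: y=0: -106; y=1: -131; y=2: -145; y=3: -159; y=4: -171; y=5: -193; y=6: -227; y=7: -281; y=8: -361.
Profit is highest at y = 0. Equivalently, the lowest AVC in the table is 89/4 ≈ £22.25 at y = 4, and P = £6 falls below it — price never covers variable cost, so the firm shuts down and loses only its fixed cost.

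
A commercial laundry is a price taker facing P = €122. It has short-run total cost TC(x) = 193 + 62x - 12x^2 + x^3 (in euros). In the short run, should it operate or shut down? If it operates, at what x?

Strip out fixed cost: VC = 62x - 12x^2 + x^3. Then AVC = 62 - 12x + x^2 and MC = 62 - 24x + 3x^2.
The AVC parabola has its vertex at x = 12/2 = 6, where AVC = 62 - 12·6 + 6^2 = €26.
Because €122 ≥ €26, revenue can cover variable cost; the firm operates.
Solving P = MC: -60 - 24x + 3x^2 = 0 ⇒ x = -2 or 10. On the upward-sloping branch, x* = 10.
Check: AVC at x = 10 is €42 ≤ P, so revenue covers variable cost.
Profit = P·x − TC = 122·10 − 613 = €607.

Produce at x = 10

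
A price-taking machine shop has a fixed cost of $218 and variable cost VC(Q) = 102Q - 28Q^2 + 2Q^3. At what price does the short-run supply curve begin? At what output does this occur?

$4 per unit, at Q = 7

Short-run supply begins at min AVC. From VC = 102Q - 28Q^2 + 2Q^3, AVC = 102 - 28Q + 2Q^2.
At the minimum of AVC, MC = AVC. MC = 102 - 56Q + 6Q^2; setting MC = AVC gives 4Q^2 - 28Q = 0, so Q = 7. min AVC = 4.
For P < $4 the firm produces nothing.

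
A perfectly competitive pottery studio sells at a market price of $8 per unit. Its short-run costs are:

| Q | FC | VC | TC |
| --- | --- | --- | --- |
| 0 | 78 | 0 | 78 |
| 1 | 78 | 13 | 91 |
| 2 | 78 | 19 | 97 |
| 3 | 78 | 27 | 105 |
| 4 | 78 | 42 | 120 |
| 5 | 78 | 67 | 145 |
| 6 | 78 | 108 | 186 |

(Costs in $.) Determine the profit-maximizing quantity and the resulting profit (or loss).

Tabulate TR − TC: Q=0: -78; Q=1: -83; Q=2: -81; Q=3: -81; Q=4: -88; Q=5: -105; Q=6: -138.
Profit is highest at Q = 0. Equivalently, the lowest AVC in the table is 27/3 ≈ $9 at Q = 3, and P = $8 falls below it — price never covers variable cost, so the firm shuts down and loses only its fixed cost.

Q = 0 (shut down); profit = -$78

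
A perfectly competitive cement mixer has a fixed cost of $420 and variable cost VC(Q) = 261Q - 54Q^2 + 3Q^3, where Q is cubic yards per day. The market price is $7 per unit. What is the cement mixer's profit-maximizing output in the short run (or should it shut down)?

Shut down

Strip out fixed cost: VC = 261Q - 54Q^2 + 3Q^3. Then AVC = 261 - 54Q + 3Q^2 and MC = 261 - 108Q + 9Q^2.
AVC is minimized where dAVC/dQ = -54 + 6Q = 0, at Q = 9; min AVC = 261 - 54·9 + 3·9^2 = $18.
Since P = $7 < min AVC = $18, price fails to cover variable cost at any output.
Best response: produce nothing and absorb the $420 fixed cost.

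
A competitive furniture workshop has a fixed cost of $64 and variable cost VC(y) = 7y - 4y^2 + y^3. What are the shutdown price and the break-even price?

Shutdown price = $3; break-even price = $23

Shutdown price = min AVC. AVC = 7 - 4y + y^2, with vertex at y = 2 and minimum $3.
ATC = 64/y + 7 - 4y + y^2. Setting dATC/dy = −64/y^2 − 4 + 2y = 0 gives y = 4 (since 2·4^3 − 4·4^2 = 64).
min ATC = 64/4 + 7 − 4·4 + 4^2 = $23. That is the break-even price.
Between these two prices the firm operates at a loss; above $23 it earns a profit.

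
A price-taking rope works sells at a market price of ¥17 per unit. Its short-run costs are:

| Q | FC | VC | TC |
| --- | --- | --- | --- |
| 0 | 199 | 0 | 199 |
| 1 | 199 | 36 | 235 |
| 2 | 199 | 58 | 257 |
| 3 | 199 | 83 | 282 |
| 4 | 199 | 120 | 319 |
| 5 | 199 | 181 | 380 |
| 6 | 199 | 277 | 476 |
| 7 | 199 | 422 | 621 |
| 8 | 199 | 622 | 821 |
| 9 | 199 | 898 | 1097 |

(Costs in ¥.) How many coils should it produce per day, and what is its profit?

Q = 0 (shut down); profit = -¥199

Compute π = P·Q − TC at each output: Q=0: -199; Q=1: -218; Q=2: -223; Q=3: -231; Q=4: -251; Q=5: -295; Q=6: -374; Q=7: -502; Q=8: -685; Q=9: -944.
Profit is highest at Q = 0. Equivalently, the lowest AVC in the table is 83/3 ≈ ¥27.67 at Q = 3, and P = ¥17 falls below it — price never covers variable cost, so the firm shuts down and loses only its fixed cost.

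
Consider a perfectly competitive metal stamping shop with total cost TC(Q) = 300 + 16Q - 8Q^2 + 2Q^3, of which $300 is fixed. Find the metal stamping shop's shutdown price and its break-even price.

Shutdown price = $8; break-even price = $86

AVC = 16 - 8Q + 2Q^2; minimized at Q = 2, giving min AVC = $8. That is the shutdown price.
ATC = 300/Q + 16 - 8Q + 2Q^2. Setting dATC/dQ = −300/Q^2 − 8 + 4Q = 0 gives Q = 5 (since 4·5^3 − 8·5^2 = 300).
min ATC = 300/5 + 16 − 8·5 + 2·5^2 = $86. That is the break-even price.
Between these two prices the firm operates at a loss; above $86 it earns a profit.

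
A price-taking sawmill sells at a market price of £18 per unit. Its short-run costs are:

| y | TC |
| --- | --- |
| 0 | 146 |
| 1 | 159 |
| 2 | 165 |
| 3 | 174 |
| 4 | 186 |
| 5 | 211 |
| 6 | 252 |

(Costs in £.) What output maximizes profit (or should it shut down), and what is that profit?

y = 4; profit = -£114

Profit at each row (π = 18y − TC): y=0: -146; y=1: -141; y=2: -129; y=3: -120; y=4: -114; y=5: -121; y=6: -144.
Profit is maximized at y = 4. AVC there is 40/4 = £10 ≤ P, so producing beats shutting down (which would give -£146).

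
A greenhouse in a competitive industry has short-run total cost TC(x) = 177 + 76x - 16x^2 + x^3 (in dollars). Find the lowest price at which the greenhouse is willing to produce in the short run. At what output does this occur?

$12 per unit, at x = 8

The shutdown price is the minimum of AVC. VC = 76x - 16x^2 + x^3, so AVC = 76 - 16x + x^2.
dAVC/dx = -16 + 2x = 0 gives x = 8. min AVC = 76 - 16·8 + 8^2 = 12.
The firm shuts down for any P below $12.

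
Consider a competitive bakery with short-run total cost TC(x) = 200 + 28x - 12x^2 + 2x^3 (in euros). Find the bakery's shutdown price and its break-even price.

Shutdown price = €10; break-even price = €58

Shutdown price = min AVC. AVC = 28 - 12x + 2x^2, with vertex at x = 3 and minimum €10.
ATC = 200/x + 28 - 12x + 2x^2. Setting dATC/dx = −200/x^2 − 12 + 4x = 0 gives x = 5 (since 4·5^3 − 12·5^2 = 200).
min ATC = 200/5 + 28 − 12·5 + 2·5^2 = €58. That is the break-even price.
Between these two prices the firm operates at a loss; above €58 it earns a profit.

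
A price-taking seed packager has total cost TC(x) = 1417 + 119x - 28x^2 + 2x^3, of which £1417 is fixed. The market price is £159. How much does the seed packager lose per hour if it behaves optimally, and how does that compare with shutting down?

AVC = 119 - 28x + 2x^2; min AVC = £21 at x = 7. Since P = £159 ≥ min AVC, the firm produces.
With MC = 119 - 56x + 6x^2, P = MC on the upward-sloping part at x* = 10.
TR = 159·10 = 1590. TC = 1417 + 390 = 1807. Profit = 1590 − 1807 = -£217.
By producing, the firm covers all variable cost plus £1200 of fixed cost; shutting down would lose the full £1417.

Profit = -£217 at x = 10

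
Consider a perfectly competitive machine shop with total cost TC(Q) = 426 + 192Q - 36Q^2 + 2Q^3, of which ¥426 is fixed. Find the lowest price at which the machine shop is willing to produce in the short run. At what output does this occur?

¥30 per unit, at Q = 9

Short-run supply begins at min AVC. From VC = 192Q - 36Q^2 + 2Q^3, AVC = 192 - 36Q + 2Q^2.
At the minimum of AVC, MC = AVC. MC = 192 - 72Q + 6Q^2; setting MC = AVC gives 4Q^2 - 36Q = 0, so Q = 9. min AVC = 30.
For P < ¥30 the firm produces nothing.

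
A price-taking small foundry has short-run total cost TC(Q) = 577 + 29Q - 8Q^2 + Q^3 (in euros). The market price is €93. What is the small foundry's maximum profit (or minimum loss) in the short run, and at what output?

AVC = 29 - 8Q + Q^2; min AVC = €13 at Q = 4. Since P = €93 ≥ min AVC, the firm produces.
MC = 29 - 16Q + 3Q^2. Setting P = MC and taking the root on the rising branch gives Q* = 8.
TR = 93·8 = 744. TC = 577 + 232 = 809. Profit = 744 − 809 = -€65.
Shutting down would mean losing the fixed cost of €577, so operating at a loss of €65 is better by €512.

Profit = -€65 at Q = 8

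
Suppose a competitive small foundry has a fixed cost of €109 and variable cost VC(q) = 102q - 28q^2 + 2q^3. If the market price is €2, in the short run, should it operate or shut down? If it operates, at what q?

Shut down

Strip out fixed cost: VC = 102q - 28q^2 + 2q^3. Then AVC = 102 - 28q + 2q^2 and MC = 102 - 56q + 6q^2.
AVC is minimized where dAVC/dq = -28 + 4q = 0, at q = 7; min AVC = 102 - 28·7 + 2·7^2 = €4.
Since P = €2 < min AVC = €4, price fails to cover variable cost at any output.
Best response: produce nothing and absorb the €109 fixed cost.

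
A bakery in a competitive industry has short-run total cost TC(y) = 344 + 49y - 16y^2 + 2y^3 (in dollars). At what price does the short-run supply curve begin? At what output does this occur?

$17 per unit, at y = 4

The firm shuts down when price falls below the minimum of average variable cost. AVC = VC/y = 49 - 16y + 2y^2.
dAVC/dy = -16 + 4y = 0 gives y = 4. min AVC = 49 - 16·4 + 2·4^2 = 17.
For P < $17 the firm produces nothing.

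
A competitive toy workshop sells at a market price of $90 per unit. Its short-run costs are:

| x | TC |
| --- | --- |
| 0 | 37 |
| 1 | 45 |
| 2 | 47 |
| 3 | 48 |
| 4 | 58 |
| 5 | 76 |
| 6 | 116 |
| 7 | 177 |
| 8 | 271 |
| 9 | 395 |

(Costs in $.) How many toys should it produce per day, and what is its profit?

x = 7; profit = $453

Tabulate TR − TC: x=0: -37; x=1: 45; x=2: 133; x=3: 222; x=4: 302; x=5: 374; x=6: 424; x=7: 453; x=8: 449; x=9: 415.
Profit is maximized at x = 7. AVC there is 140/7 = $20 ≤ P, so producing beats shutting down (which would give -$37).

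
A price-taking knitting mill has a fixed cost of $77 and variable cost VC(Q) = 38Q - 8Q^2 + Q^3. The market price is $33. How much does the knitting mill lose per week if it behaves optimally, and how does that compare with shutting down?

AVC = 38 - 8Q + Q^2; min AVC = $22 at Q = 4. Since P = $33 ≥ min AVC, the firm produces.
MC = 38 - 16Q + 3Q^2. Setting P = MC and taking the root on the rising branch gives Q* = 5.
TR = 33·5 = 165. TC = 77 + 115 = 192. Profit = 165 − 192 = -$27.
Shutting down would mean losing the fixed cost of $77, so operating at a loss of $27 is better by $50.

Profit = -$27 at Q = 5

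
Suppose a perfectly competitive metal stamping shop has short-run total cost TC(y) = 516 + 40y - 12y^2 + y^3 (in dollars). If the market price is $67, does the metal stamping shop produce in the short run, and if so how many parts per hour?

From TC, MC = TC'(y) = 40 - 24y + 3y^2 and AVC = VC/y = 40 - 12y + y^2.
AVC is minimized where dAVC/dy = -12 + 2y = 0, at y = 6; min AVC = 40 - 12·6 + 6^2 = $4.
Because $67 ≥ $4, revenue can cover variable cost; the firm operates.
Solving P = MC: -27 - 24y + 3y^2 = 0 ⇒ y = -1 or 9. On the upward-sloping branch, y* = 9.
Check: AVC at y = 9 is $13 ≤ P, so revenue covers variable cost.
Profit = P·y − TC = 67·9 − 633 = -$30, a loss, but smaller than the $516 fixed cost the firm would lose by shutting down.

Produce at y = 9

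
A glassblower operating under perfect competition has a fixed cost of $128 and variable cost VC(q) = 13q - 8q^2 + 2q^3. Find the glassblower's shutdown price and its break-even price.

Shutdown price = $5; break-even price = $45

Shutdown price = min AVC. AVC = 13 - 8q + 2q^2, with vertex at q = 2 and minimum $5.
ATC = 128/q + 13 - 8q + 2q^2. Setting dATC/dq = −128/q^2 − 8 + 4q = 0 gives q = 4 (since 4·4^3 − 8·4^2 = 128).
min ATC = 128/4 + 13 − 8·4 + 2·4^2 = $45. That is the break-even price.
For $5 ≤ P < $45 the firm produces at a loss; below $5 it shuts down.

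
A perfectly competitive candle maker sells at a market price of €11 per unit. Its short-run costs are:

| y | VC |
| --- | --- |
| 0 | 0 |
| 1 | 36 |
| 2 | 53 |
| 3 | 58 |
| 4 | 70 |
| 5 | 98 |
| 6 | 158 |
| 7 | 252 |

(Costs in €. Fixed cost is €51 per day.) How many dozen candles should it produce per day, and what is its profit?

y = 0 (shut down); profit = -€51

Compute π = P·y − TC at each output: y=0: -51; y=1: -76; y=2: -82; y=3: -76; y=4: -77; y=5: -94; y=6: -143; y=7: -226.
Profit is highest at y = 0. Equivalently, the lowest AVC in the table is 70/4 ≈ €17.50 at y = 4, and P = €11 falls below it — price never covers variable cost, so the firm shuts down and loses only its fixed cost.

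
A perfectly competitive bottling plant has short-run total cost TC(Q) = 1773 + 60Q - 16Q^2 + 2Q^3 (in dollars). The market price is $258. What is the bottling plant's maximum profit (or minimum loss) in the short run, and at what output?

AVC = 60 - 16Q + 2Q^2; min AVC = $28 at Q = 4. Since P = $258 ≥ min AVC, the firm produces.
With MC = 60 - 32Q + 6Q^2, P = MC on the upward-sloping part at Q* = 9.
TR = 258·9 = 2322. TC = 1773 + 702 = 2475. Profit = 2322 − 2475 = -$153.
By producing, the firm covers all variable cost plus $1620 of fixed cost; shutting down would lose the full $1773.

Profit = -$153 at Q = 9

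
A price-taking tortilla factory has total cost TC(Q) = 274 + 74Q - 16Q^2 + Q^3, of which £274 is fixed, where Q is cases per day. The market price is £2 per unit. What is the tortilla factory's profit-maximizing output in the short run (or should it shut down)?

Shut down

From TC, MC = TC'(Q) = 74 - 32Q + 3Q^2 and AVC = VC/Q = 74 - 16Q + Q^2.
AVC is minimized where dAVC/dQ = -16 + 2Q = 0, at Q = 8; min AVC = 74 - 16·8 + 8^2 = £10.
P = £2 lies below min AVC = £10; no output level covers variable cost.
Shutting down limits the loss to fixed cost, £274.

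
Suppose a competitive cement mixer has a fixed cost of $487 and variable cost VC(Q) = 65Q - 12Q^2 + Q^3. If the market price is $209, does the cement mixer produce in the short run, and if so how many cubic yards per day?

Produce at Q = 12

From TC, MC = TC'(Q) = 65 - 24Q + 3Q^2 and AVC = VC/Q = 65 - 12Q + Q^2.
AVC is minimized where dAVC/dQ = -12 + 2Q = 0, at Q = 6; min AVC = 65 - 12·6 + 6^2 = $29.
Since P = $209 ≥ min AVC = $29, price covers variable cost and the firm should produce.
Set P = MC: 209 = 65 - 24Q + 3Q^2 → -144 - 24Q + 3Q^2 = 0. The roots are Q = -4 and Q = 12; the profit-maximizing output is on the rising part of MC, so Q* = 12.
Check: AVC at Q = 12 is $65 ≤ P, so revenue covers variable cost.
Profit = P·Q − TC = 209·12 − 1267 = $1241.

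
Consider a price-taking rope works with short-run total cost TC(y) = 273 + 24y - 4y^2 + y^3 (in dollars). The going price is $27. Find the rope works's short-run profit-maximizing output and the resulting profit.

AVC = 24 - 4y + y^2 has its minimum $20 at y = 2; price $27 clears that bar, so the firm operates.
With MC = 24 - 8y + 3y^2, P = MC on the upward-sloping part at y* = 3.
TR = 27·3 = 81. TC = 273 + 63 = 336. Profit = 81 − 336 = -$255.
That loss of $255 beats the $273 the firm would lose by shutting down; producing recovers $18 of fixed cost.

Profit = -$255 at y = 3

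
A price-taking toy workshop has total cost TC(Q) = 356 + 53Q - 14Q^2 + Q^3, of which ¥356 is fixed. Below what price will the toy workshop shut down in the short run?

¥4 per unit

Short-run supply begins at min AVC. From VC = 53Q - 14Q^2 + Q^3, AVC = 53 - 14Q + Q^2.
dAVC/dQ = -14 + 2Q = 0 gives Q = 7. min AVC = 53 - 14·7 + 7^2 = 4.
So the shutdown price is ¥4.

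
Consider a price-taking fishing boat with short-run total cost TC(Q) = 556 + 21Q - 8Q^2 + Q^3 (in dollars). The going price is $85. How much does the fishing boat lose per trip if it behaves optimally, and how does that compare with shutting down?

AVC = 21 - 8Q + Q^2 has its minimum $5 at Q = 4; price $85 clears that bar, so the firm operates.
MC = 21 - 16Q + 3Q^2. Setting P = MC and taking the root on the rising branch gives Q* = 8.
TR = 85·8 = 680. TC = 556 + 168 = 724. Profit = 680 − 724 = -$44.
By producing, the firm covers all variable cost plus $512 of fixed cost; shutting down would lose the full $556.

Profit = -$44 at Q = 8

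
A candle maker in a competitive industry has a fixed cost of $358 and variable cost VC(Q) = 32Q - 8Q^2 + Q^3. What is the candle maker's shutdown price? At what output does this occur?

The firm shuts down when price falls below the minimum of average variable cost. AVC = VC/Q = 32 - 8Q + Q^2.
At the minimum of AVC, MC = AVC. MC = 32 - 16Q + 3Q^2; setting MC = AVC gives 2Q^2 - 8Q = 0, so Q = 4. min AVC = 16.
So the shutdown price is $16.

$16 per unit, at Q = 4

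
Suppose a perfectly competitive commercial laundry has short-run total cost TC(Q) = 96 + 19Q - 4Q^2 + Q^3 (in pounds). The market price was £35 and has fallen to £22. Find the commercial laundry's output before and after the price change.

AVC = 19 - 4Q + Q^2, minimized at Q = 2 where min AVC = £15. MC = 19 - 8Q + 3Q^2.
At P = £35 ≥ min AVC, set P = MC on the rising branch: Q = 4.
At P = £22 ≥ min AVC, set P = MC: Q = 3. The firm stays open but cuts output.

Output falls from 4 to 3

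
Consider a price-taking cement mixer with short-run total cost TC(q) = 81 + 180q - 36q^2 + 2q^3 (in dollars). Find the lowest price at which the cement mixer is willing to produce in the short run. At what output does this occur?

The shutdown price is the minimum of AVC. VC = 180q - 36q^2 + 2q^3, so AVC = 180 - 36q + 2q^2.
dAVC/dq = -36 + 4q = 0 gives q = 9. min AVC = 180 - 36·9 + 2·9^2 = 18.
So the shutdown price is $18.

$18 per unit, at q = 9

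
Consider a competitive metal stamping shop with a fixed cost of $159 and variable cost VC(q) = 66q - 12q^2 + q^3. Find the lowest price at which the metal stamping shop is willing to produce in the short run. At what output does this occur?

$30 per unit, at q = 6

The firm shuts down when price falls below the minimum of average variable cost. AVC = VC/q = 66 - 12q + q^2.
At the minimum of AVC, MC = AVC. MC = 66 - 24q + 3q^2; setting MC = AVC gives 2q^2 - 12q = 0, so q = 6. min AVC = 30.
For P < $30 the firm produces nothing.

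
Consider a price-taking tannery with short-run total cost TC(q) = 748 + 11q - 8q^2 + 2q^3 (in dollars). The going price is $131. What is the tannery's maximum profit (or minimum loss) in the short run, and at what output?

AVC = 11 - 8q + 2q^2; min AVC = $3 at q = 2. Since P = $131 ≥ min AVC, the firm produces.
MC = 11 - 16q + 6q^2. Setting P = MC and taking the root on the rising branch gives q* = 6.
TR = 131·6 = 786. TC = 748 + 210 = 958. Profit = 786 − 958 = -$172.
By producing, the firm covers all variable cost plus $576 of fixed cost; shutting down would lose the full $748.

Profit = -$172 at q = 6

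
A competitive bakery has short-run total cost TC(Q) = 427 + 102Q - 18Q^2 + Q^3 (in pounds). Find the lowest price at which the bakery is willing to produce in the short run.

The firm shuts down when price falls below the minimum of average variable cost. AVC = VC/Q = 102 - 18Q + Q^2.
dAVC/dQ = -18 + 2Q = 0 gives Q = 9. min AVC = 102 - 18·9 + 9^2 = 21.
The firm shuts down for any P below £21.

£21 per unit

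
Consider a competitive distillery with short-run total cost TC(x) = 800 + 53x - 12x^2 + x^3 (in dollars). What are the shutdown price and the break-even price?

Shutdown price = $17; break-even price = $113

AVC = 53 - 12x + x^2; minimized at x = 6, giving min AVC = $17. That is the shutdown price.
ATC = 800/x + 53 - 12x + x^2. Setting dATC/dx = −800/x^2 − 12 + 2x = 0 gives x = 10 (since 2·10^3 − 12·10^2 = 800).
min ATC = 800/10 + 53 − 12·10 + 10^2 = $113. That is the break-even price.
Between these two prices the firm operates at a loss; above $113 it earns a profit.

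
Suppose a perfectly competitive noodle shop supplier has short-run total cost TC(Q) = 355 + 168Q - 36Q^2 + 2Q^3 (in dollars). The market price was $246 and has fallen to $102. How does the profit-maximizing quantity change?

MC = 168 - 72Q + 6Q^2; the shutdown threshold is min AVC = $6 (at Q = 9).
With P = $246 above the shutdown price, P = MC gives Q = 13.
At P = $102 ≥ min AVC, set P = MC: Q = 11. The firm stays open but cuts output.

Output falls from 13 to 11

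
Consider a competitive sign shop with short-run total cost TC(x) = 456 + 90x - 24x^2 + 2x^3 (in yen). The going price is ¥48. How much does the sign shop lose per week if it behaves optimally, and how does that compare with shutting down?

AVC = 90 - 24x + 2x^2; min AVC = ¥18 at x = 6. Since P = ¥48 ≥ min AVC, the firm produces.
MC = 90 - 48x + 6x^2. Setting P = MC and taking the root on the rising branch gives x* = 7.
TR = 48·7 = 336. TC = 456 + 140 = 596. Profit = 336 − 596 = -¥260.
Shutting down would mean losing the fixed cost of ¥456, so operating at a loss of ¥260 is better by ¥196.

Profit = -¥260 at x = 7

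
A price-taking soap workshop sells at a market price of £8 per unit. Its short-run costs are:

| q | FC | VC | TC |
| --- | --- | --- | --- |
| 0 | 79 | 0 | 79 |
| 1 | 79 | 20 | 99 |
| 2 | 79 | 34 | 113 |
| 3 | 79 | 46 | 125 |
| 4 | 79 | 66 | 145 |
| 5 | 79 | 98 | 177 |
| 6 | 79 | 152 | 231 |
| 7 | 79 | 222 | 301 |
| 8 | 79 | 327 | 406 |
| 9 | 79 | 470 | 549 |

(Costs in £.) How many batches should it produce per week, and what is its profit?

Compute π = P·q − TC at each output: q=0: -79; q=1: -91; q=2: -97; q=3: -101; q=4: -113; q=5: -137; q=6: -183; q=7: -245; q=8: -342; q=9: -477.
Profit is highest at q = 0. Equivalently, the lowest AVC in the table is 46/3 ≈ £15.33 at q = 3, and P = £8 falls below it — price never covers variable cost, so the firm shuts down and loses only its fixed cost.

q = 0 (shut down); profit = -£79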